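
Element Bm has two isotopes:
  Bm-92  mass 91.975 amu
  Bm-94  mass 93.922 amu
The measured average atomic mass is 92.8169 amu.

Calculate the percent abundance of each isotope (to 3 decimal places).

Let x be the fractional abundance of Bm-92; then Bm-94 has abundance 1 − x.
91.975·x + 93.922·(1 − x) = 92.8169
(91.975 − 93.922)·x = 92.8169 − 93.922
x = -1.1051 / -1.947 = 0.56759 → 56.759% Bm-92, 43.241% Bm-94.

Bm-92: 56.759%, Bm-94: 43.241%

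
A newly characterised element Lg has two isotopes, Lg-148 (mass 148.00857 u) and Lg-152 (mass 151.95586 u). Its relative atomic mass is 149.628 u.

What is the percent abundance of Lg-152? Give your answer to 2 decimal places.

41.03%

Let x be the fractional abundance of Lg-148; then Lg-152 has abundance 1 − x.
148.00857·x + 151.95586·(1 − x) = 149.628
(148.00857 − 151.95586)·x = 149.628 − 151.95586
x = -2.32786 / -3.94729 = 0.58974 → 58.97% Lg-148, 41.03% Lg-152.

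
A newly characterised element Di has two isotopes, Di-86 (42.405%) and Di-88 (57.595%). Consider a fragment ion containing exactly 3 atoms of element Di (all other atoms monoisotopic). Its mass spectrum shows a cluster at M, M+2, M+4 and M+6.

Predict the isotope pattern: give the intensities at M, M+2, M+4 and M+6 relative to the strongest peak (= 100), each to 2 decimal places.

18.07 : 73.63 : 100.00 : 45.27

Each Di atom is independently Di-86 (p = 0.42405) or Di-88 (q = 0.57595); the cluster is the binomial expansion (p + q)^3.
P(M) = 0.42405^3 = 0.076252
P(M+2) = 3 × 0.42405^2 × 0.57595^1 = 0.310699
P(M+4) = 3 × 0.42405^1 × 0.57595^2 = 0.421996
P(M+6) = 0.57595^3 = 0.191053
The M+4 peak is largest (0.421996); scaling to 100 gives 18.07 : 73.63 : 100.00 : 45.27.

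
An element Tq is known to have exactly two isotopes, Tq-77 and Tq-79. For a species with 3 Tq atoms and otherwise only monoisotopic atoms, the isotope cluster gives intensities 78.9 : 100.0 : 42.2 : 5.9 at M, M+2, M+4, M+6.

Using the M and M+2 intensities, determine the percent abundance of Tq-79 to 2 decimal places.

Let p = fractional abundance of Tq-77. I(M+2)/I(M) = [C(3,1)·p^2·(1−p)] / p^3 = 3·(1−p)/p = 100.0/78.9 = 1.2674
(1−p)/p = 1.2674/3 = 0.4225  ⇒  p = 1/(1 + 0.4225) = 0.7030
Tq-77: 70.30%, Tq-79: 29.70%.

29.70%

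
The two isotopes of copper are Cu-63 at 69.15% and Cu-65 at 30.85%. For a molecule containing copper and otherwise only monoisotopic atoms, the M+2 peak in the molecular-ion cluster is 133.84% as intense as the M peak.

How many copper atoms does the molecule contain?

With n Cu atoms, P(M+2)/P(M) = C(n,1)·p^(n−1)q / p^n = n·q/p = n · 0.3085/0.6915.
n = 1.3384 × 0.6915/0.3085 = 3.00 ≈ 3

3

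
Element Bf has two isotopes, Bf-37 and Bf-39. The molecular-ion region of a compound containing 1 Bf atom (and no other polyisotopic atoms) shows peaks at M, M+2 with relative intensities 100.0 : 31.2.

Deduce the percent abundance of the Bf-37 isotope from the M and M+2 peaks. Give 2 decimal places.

76.22%

If p is the fraction of Bf that is Bf-37, then I(M+2)/I(M) = [C(1,1)·p^0·(1−p)] / p^1 = 1·(1−p)/p = 31.2/100.0 = 0.3120
(1−p)/p = 0.3120/1 = 0.3120  ⇒  p = 1/(1 + 0.3120) = 0.7622
Bf-37: 76.22%, Bf-39: 23.78%.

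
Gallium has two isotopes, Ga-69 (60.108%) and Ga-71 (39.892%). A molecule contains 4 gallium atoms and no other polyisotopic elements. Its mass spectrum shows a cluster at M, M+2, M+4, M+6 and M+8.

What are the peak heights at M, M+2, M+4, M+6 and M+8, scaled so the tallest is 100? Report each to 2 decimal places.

Each Ga atom is independently Ga-69 (p = 0.60108) or Ga-71 (q = 0.39892); the cluster is the binomial expansion (p + q)^4.
P(M) = 0.60108^4 = 0.130536
P(M+2) = 4 × 0.60108^3 × 0.39892^1 = 0.346531
P(M+4) = 6 × 0.60108^2 × 0.39892^2 = 0.344975
P(M+6) = 4 × 0.60108^1 × 0.39892^3 = 0.152633
P(M+8) = 0.39892^4 = 0.025325
The M+2 peak is largest (0.346531); scaling to 100 gives 37.67 : 100.00 : 99.55 : 44.05 : 7.31.

37.67 : 100.00 : 99.55 : 44.05 : 7.31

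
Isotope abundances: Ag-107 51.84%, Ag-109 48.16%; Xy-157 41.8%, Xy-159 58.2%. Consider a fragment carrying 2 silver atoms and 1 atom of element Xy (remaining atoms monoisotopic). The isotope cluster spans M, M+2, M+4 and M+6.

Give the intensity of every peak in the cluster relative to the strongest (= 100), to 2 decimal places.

28.98 : 94.21 : 100.00 : 34.83

Silver pattern (n=2): 0.26873856 : 0.49932288 : 0.23193856
Element Xy pattern (n=1): 0.4180 : 0.5820
Convolve the two distributions (both contribute in 2-u steps):
  M: 0.26873856×0.4180 = 0.112333
  M+2: 0.26873856×0.5820 + 0.49932288×0.4180 = 0.365123
  M+4: 0.49932288×0.5820 + 0.23193856×0.4180 = 0.387556
  M+6: 0.23193856×0.5820 = 0.134988
Scale to base peak (0.387556) = 100: 28.98 : 94.21 : 100.00 : 34.83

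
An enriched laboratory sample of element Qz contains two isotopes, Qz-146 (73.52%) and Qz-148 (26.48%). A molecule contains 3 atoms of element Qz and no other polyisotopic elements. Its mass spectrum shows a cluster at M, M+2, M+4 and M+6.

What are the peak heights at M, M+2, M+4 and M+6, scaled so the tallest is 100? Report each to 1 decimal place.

92.5 : 100.0 : 36.0 : 4.3

The 3 Qz atoms are independent, so intensities follow the terms of (0.7352 + 0.2648)^3.
P(M) = 0.7352^3 = 0.397390
P(M+2) = 3 × 0.7352^2 × 0.2648^1 = 0.429388
P(M+4) = 3 × 0.7352^1 × 0.2648^2 = 0.154655
P(M+6) = 0.2648^3 = 0.018568
The M+2 peak is largest (0.429388); scaling to 100 gives 92.5 : 100.0 : 36.0 : 4.3.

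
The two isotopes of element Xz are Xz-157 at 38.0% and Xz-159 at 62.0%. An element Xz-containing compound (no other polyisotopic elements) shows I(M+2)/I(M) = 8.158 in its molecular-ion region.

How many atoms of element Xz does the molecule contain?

The M+2/M ratio from n Xz atoms is n · q/p = n · 0.620/0.380.
n = 8.158 × 0.380/0.620 = 5.00 ≈ 5

5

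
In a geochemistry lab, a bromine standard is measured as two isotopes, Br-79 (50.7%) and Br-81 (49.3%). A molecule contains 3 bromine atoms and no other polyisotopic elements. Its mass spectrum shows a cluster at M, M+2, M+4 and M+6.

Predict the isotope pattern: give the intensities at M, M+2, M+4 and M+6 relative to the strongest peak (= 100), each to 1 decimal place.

Each Br atom is independently Br-79 (p = 0.507) or Br-81 (q = 0.493); the cluster is the binomial expansion (p + q)^3.
P(M) = 0.507^3 = 0.130324
P(M+2) = 3 × 0.507^2 × 0.493^1 = 0.380175
P(M+4) = 3 × 0.507^1 × 0.493^2 = 0.369678
P(M+6) = 0.493^3 = 0.119823
The M+2 peak is largest (0.380175); scaling to 100 gives 34.3 : 100.0 : 97.2 : 31.5.

34.3 : 100.0 : 97.2 : 31.5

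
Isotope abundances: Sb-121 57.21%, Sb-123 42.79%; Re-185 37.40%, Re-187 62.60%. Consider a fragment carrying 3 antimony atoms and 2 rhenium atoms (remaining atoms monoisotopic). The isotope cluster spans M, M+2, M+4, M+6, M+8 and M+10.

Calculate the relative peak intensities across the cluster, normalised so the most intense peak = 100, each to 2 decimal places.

8.11 : 45.37 : 97.31 : 100.00 : 49.52 : 9.51

Antimony pattern (n=3): 0.18724742 : 0.42015297 : 0.3142518 : 0.07834781
Rhenium pattern (n=2): 0.139876 : 0.468248 : 0.391876
Convolve the two distributions (both contribute in 2-u steps):
  M: 0.18724742×0.139876 = 0.026191
  M+2: 0.18724742×0.468248 + 0.42015297×0.139876 = 0.146448
  M+4: 0.18724742×0.391876 + 0.42015297×0.468248 + 0.3142518×0.139876 = 0.314070
  M+6: 0.42015297×0.391876 + 0.3142518×0.468248 + 0.07834781×0.139876 = 0.322755
  M+8: 0.3142518×0.391876 + 0.07834781×0.468248 = 0.159834
  M+10: 0.07834781×0.391876 = 0.030703
Scale to base peak (0.322755) = 100: 8.11 : 45.37 : 97.31 : 100.00 : 49.52 : 9.51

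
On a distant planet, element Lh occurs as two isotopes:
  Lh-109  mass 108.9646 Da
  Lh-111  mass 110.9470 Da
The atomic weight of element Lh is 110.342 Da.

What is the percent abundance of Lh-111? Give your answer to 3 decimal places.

69.481%

With x = fraction of Lh-109 (so Lh-111 is 1 − x):
108.9646·x + 110.9470·(1 − x) = 110.342
(108.9646 − 110.9470)·x = 110.342 − 110.9470
x = -0.6050 / -1.9824 = 0.30519 → 30.519% Lh-109, 69.481% Lh-111.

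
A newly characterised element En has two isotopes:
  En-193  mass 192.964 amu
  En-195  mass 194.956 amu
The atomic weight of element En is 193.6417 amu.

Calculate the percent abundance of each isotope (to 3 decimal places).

En-193: 65.979%, En-195: 34.021%

With x = fraction of En-193 (so En-195 is 1 − x):
192.964·x + 194.956·(1 − x) = 193.6417
(192.964 − 194.956)·x = 193.6417 − 194.956
x = -1.3143 / -1.992 = 0.65979 → 65.979% En-193, 34.021% En-195.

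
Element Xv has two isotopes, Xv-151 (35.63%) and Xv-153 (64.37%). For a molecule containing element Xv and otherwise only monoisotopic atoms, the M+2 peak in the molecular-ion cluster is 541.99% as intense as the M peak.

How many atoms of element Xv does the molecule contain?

The M+2/M ratio from n Xv atoms is n · q/p = n · 0.6437/0.3563.
n = 5.4199 × 0.3563/0.6437 = 3.00 ≈ 3

3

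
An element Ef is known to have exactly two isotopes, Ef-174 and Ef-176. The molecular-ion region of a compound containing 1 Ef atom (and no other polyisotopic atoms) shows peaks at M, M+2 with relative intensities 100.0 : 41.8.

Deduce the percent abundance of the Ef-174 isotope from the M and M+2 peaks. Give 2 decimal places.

70.52%

Write p for the Ef-174 fraction. I(M+2)/I(M) = [C(1,1)·p^0·(1−p)] / p^1 = 1·(1−p)/p = 41.8/100.0 = 0.4180
(1−p)/p = 0.4180/1 = 0.4180  ⇒  p = 1/(1 + 0.4180) = 0.7052
Ef-174: 70.52%, Ef-176: 29.48%.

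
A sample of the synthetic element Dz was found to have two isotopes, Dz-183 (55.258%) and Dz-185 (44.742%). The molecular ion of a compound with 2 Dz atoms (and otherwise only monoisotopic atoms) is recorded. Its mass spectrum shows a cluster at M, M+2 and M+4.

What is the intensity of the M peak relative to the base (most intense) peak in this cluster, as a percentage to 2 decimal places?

61.75%

(0.55258 + 0.44742)^2 gives M 0.3053, M+2 0.4945, M+4 0.2002; the largest is M+2.
P(M+2) = C(2,1) × 0.55258^1 × 0.44742^1 = 2 × 0.55258 × 0.44742 = 0.494471 (base)
P(M) = C(2,0) × 0.55258^2 × 0.44742^0 = 1 × 0.30534466 × 1.0000 = 0.305345
Relative intensity = 0.305345 / 0.494471 × 100 = 61.75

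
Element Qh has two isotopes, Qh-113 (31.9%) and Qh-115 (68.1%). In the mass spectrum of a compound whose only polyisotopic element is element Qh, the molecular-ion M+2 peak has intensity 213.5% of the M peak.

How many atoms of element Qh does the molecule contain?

With n Qh atoms, P(M+2)/P(M) = C(n,1)·p^(n−1)q / p^n = n·q/p = n · 0.681/0.319.
n = 2.135 × 0.319/0.681 = 1.00 ≈ 1

1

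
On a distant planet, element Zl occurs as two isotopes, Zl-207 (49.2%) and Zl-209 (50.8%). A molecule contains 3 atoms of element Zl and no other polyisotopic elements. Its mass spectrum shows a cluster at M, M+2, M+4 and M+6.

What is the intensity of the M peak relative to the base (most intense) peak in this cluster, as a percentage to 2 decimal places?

31.27%

Term probabilities: M 0.1191, M+2 0.3689, M+4 0.3809, M+6 0.1311. Base peak = M+4.
P(M+4) = C(3,2) × 0.492^1 × 0.508^2 = 3 × 0.4920 × 0.258064 = 0.380902 (base)
P(M) = C(3,0) × 0.492^3 × 0.508^0 = 1 × 0.11909549 × 1.0000 = 0.119095
Relative intensity = 0.119095 / 0.380902 × 100 = 31.27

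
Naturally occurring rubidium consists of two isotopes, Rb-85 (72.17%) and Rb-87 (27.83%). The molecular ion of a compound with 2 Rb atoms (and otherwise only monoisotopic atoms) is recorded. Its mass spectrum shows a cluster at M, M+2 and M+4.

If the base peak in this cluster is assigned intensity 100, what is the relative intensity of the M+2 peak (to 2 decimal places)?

Term probabilities: M 0.5209, M+2 0.4017, M+4 0.0775. Base peak = M.
P(M) = C(2,0) × 0.7217^2 × 0.2783^0 = 1 × 0.52085089 × 1.0000 = 0.520851 (base)
P(M+2) = C(2,1) × 0.7217^1 × 0.2783^1 = 2 × 0.7217 × 0.2783 = 0.401698
Relative intensity = 0.401698 / 0.520851 × 100 = 77.12

77.12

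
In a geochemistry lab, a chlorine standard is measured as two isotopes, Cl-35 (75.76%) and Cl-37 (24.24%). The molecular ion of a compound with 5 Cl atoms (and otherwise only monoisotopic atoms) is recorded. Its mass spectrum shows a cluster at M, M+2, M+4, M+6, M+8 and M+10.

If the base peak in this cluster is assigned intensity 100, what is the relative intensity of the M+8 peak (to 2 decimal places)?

Binomial terms of (0.7576 + 0.2424)^5: M 0.2496, M+2 0.3993, M+4 0.2555, M+6 0.0817, M+8 0.0131, M+10 0.0008 → M+2 is the base peak.
P(M+2) = C(5,1) × 0.7576^4 × 0.2424^1 = 5 × 0.32942751 × 0.2424 = 0.399266 (base)
P(M+8) = C(5,4) × 0.7576^1 × 0.2424^4 = 5 × 0.7576 × 0.00345247 = 0.013078
Relative intensity = 0.013078 / 0.399266 × 100 = 3.28

3.28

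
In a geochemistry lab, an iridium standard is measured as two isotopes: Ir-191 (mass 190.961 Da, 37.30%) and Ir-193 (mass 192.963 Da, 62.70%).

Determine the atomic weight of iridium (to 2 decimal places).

The abundance-weighted mean is 0.3730 × 190.961 + 0.6270 × 192.963
= 71.2285 + 120.9878 = 192.2163 Da

192.22 Da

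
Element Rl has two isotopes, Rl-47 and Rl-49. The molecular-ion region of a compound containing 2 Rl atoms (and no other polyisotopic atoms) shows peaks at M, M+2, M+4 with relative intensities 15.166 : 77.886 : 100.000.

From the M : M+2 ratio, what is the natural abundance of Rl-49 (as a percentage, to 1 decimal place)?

Write p for the Rl-47 fraction. I(M+2)/I(M) = [C(2,1)·p^1·(1−p)] / p^2 = 2·(1−p)/p = 77.886/15.166 = 5.1356
(1−p)/p = 5.1356/2 = 2.5678  ⇒  p = 1/(1 + 2.5678) = 0.2803
Rl-47: 28.0%, Rl-49: 72.0%.

72.0%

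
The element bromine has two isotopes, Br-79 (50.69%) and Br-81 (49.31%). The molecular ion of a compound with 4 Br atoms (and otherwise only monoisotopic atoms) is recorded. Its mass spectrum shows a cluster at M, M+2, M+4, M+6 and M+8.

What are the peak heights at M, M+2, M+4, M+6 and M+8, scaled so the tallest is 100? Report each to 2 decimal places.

17.61 : 68.53 : 100.00 : 64.85 : 15.77

Each Br atom is independently Br-79 (p = 0.5069) or Br-81 (q = 0.4931); the cluster is the binomial expansion (p + q)^4.
P(M) = 0.5069^4 = 0.066022
P(M+2) = 4 × 0.5069^3 × 0.4931^1 = 0.256899
P(M+4) = 6 × 0.5069^2 × 0.4931^2 = 0.374857
P(M+6) = 4 × 0.5069^1 × 0.4931^3 = 0.243101
P(M+8) = 0.4931^4 = 0.059121
The M+4 peak is largest (0.374857); scaling to 100 gives 17.61 : 68.53 : 100.00 : 64.85 : 15.77.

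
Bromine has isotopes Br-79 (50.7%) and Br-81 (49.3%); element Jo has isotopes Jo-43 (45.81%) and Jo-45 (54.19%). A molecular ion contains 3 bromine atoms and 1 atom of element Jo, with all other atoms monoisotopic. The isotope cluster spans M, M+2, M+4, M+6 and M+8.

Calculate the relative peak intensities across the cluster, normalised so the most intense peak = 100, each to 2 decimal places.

Bromine pattern (n=3): 0.13032384 : 0.38017547 : 0.36967753 : 0.11982316
Element Jo pattern (n=1): 0.4581 : 0.5419
Convolve the two distributions (both contribute in 2-u steps):
  M: 0.13032384×0.4581 = 0.059701
  M+2: 0.13032384×0.5419 + 0.38017547×0.4581 = 0.244781
  M+4: 0.38017547×0.5419 + 0.36967753×0.4581 = 0.375366
  M+6: 0.36967753×0.5419 + 0.11982316×0.4581 = 0.255219
  M+8: 0.11982316×0.5419 = 0.064932
Scale to base peak (0.375366) = 100: 15.90 : 65.21 : 100.00 : 67.99 : 17.30

15.90 : 65.21 : 100.00 : 67.99 : 17.30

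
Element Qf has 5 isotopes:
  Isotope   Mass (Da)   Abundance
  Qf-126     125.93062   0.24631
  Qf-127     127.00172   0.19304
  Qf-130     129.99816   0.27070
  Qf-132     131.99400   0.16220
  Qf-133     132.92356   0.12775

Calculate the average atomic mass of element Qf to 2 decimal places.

Weight each isotope mass by its fractional abundance: 0.24631 × 125.93062 + 0.19304 × 127.00172 + 0.27070 × 129.99816 + 0.16220 × 131.99400 + 0.12775 × 132.92356
= 31.017971 + 24.516412 + 35.190502 + 21.409427 + 16.980985 = 129.115297 Da

129.12 Da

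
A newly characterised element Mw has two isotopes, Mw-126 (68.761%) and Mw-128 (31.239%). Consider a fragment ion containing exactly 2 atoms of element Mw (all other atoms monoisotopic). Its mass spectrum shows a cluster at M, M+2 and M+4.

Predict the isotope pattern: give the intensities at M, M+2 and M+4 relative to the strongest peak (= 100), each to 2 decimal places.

Expanding (0.68761 + 0.31239)^2:
P(M) = 0.68761^2 = 0.472808
P(M+2) = 2 × 0.68761^1 × 0.31239^1 = 0.429605
P(M+4) = 0.31239^2 = 0.097588
The M peak is largest (0.472808); scaling to 100 gives 100.00 : 90.86 : 20.64.

100.00 : 90.86 : 20.64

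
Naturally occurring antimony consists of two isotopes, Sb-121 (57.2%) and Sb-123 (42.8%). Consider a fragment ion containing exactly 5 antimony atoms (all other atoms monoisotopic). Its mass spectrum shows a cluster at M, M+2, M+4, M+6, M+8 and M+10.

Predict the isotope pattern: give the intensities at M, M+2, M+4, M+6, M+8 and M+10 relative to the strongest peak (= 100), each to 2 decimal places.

17.86 : 66.82 : 100.00 : 74.83 : 27.99 : 4.19

The 5 Sb atoms are independent, so intensities follow the terms of (0.572 + 0.428)^5.
P(M) = 0.572^5 = 0.061232
P(M+2) = 5 × 0.572^4 × 0.428^1 = 0.229086
P(M+4) = 10 × 0.572^3 × 0.428^2 = 0.342827
P(M+6) = 10 × 0.572^2 × 0.428^3 = 0.256521
P(M+8) = 5 × 0.572^1 × 0.428^4 = 0.095971
P(M+10) = 0.428^5 = 0.014362
The M+4 peak is largest (0.342827); scaling to 100 gives 17.86 : 66.82 : 100.00 : 74.83 : 27.99 : 4.19.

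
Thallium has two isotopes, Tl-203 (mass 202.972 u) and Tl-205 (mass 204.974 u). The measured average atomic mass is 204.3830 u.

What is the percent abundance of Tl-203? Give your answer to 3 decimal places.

Let x be the fractional abundance of Tl-203; then Tl-205 has abundance 1 − x.
202.972·x + 204.974·(1 − x) = 204.3830
(202.972 − 204.974)·x = 204.3830 − 204.974
x = -0.5910 / -2.002 = 0.29520 → 29.520% Tl-203, 70.480% Tl-205.

29.520%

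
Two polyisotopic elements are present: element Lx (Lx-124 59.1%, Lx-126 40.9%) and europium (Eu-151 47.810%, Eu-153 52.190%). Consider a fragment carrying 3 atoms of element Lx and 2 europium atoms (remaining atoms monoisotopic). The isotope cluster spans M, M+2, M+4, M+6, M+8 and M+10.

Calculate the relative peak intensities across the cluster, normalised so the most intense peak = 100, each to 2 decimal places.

13.96 : 59.48 : 100.00 : 82.98 : 34.01 : 5.52

Element Lx pattern (n=3): 0.20642507 : 0.42856779 : 0.29658921 : 0.06841793
Europium pattern (n=2): 0.22857961 : 0.49904078 : 0.27237961
Convolve the two distributions (both contribute in 2-u steps):
  M: 0.20642507×0.22857961 = 0.047185
  M+2: 0.20642507×0.49904078 + 0.42856779×0.22857961 = 0.200976
  M+4: 0.20642507×0.27237961 + 0.42856779×0.49904078 + 0.29658921×0.22857961 = 0.337893
  M+6: 0.42856779×0.27237961 + 0.29658921×0.49904078 + 0.06841793×0.22857961 = 0.280382
  M+8: 0.29658921×0.27237961 + 0.06841793×0.49904078 = 0.114928
  M+10: 0.06841793×0.27237961 = 0.018636
Scale to base peak (0.337893) = 100: 13.96 : 59.48 : 100.00 : 82.98 : 34.01 : 5.52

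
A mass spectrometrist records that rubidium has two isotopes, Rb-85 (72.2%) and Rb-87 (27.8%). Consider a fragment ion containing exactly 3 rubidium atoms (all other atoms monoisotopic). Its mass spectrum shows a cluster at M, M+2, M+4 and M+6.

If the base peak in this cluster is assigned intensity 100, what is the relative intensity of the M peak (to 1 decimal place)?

86.6

Binomial terms of (0.722 + 0.278)^3: M 0.3764, M+2 0.4348, M+4 0.1674, M+6 0.0215 → M+2 is the base peak.
P(M+2) = C(3,1) × 0.722^2 × 0.278^1 = 3 × 0.521284 × 0.2780 = 0.434751 (base)
P(M) = C(3,0) × 0.722^3 × 0.278^0 = 1 × 0.37636705 × 1.0000 = 0.376367
Relative intensity = 0.376367 / 0.434751 × 100 = 86.6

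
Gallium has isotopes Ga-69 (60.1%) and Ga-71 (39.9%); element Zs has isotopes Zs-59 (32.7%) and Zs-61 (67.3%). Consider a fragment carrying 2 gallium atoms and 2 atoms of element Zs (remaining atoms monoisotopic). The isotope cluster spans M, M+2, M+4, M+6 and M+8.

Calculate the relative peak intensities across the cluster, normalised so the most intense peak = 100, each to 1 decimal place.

9.9 : 53.7 : 100.0 : 73.3 : 18.4

Gallium pattern (n=2): 0.361201 : 0.479598 : 0.159201
Element Zs pattern (n=2): 0.106929 : 0.440142 : 0.452929
Convolve the two distributions (both contribute in 2-u steps):
  M: 0.361201×0.106929 = 0.038623
  M+2: 0.361201×0.440142 + 0.479598×0.106929 = 0.210263
  M+4: 0.361201×0.452929 + 0.479598×0.440142 + 0.159201×0.106929 = 0.391713
  M+6: 0.479598×0.452929 + 0.159201×0.440142 = 0.287295
  M+8: 0.159201×0.452929 = 0.072107
Scale to base peak (0.391713) = 100: 9.9 : 53.7 : 100.0 : 73.3 : 18.4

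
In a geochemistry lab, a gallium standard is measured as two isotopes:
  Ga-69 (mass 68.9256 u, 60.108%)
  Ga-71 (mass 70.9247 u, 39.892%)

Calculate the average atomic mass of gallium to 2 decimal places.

69.72 u

Average mass = Σ (abundance × isotope mass) = 0.60108 × 68.9256 + 0.39892 × 70.9247
= 41.42980 + 28.29328 = 69.72308 u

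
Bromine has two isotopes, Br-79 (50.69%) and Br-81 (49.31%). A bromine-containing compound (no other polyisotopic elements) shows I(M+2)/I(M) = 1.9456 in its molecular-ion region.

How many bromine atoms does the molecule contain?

For n independent Br atoms, I(M+2)/I(M) = n · (abundance Br-81) / (abundance Br-79) = n · 0.4931/0.5069.
n = 1.9456 × 0.5069/0.4931 = 2.00 ≈ 2

2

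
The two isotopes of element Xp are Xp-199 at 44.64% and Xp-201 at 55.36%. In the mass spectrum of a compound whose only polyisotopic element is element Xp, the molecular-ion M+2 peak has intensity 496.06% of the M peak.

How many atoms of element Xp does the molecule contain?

The M+2/M ratio from n Xp atoms is n · q/p = n · 0.5536/0.4464.
n = 4.9606 × 0.4464/0.5536 = 4.00 ≈ 4

4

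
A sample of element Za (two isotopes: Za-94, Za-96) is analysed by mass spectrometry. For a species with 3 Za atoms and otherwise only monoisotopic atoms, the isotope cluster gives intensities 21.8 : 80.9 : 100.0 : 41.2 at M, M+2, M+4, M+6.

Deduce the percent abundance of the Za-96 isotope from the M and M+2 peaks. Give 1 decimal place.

55.3%

Write p for the Za-94 fraction. I(M+2)/I(M) = [C(3,1)·p^2·(1−p)] / p^3 = 3·(1−p)/p = 80.9/21.8 = 3.7110
(1−p)/p = 3.7110/3 = 1.2370  ⇒  p = 1/(1 + 1.2370) = 0.4470
Za-94: 44.7%, Za-96: 55.3%.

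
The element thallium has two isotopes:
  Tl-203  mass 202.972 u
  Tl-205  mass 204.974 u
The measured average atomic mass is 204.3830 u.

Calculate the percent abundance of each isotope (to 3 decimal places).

Tl-203: 29.520%, Tl-205: 70.480%

With x = fraction of Tl-203 (so Tl-205 is 1 − x):
202.972·x + 204.974·(1 − x) = 204.3830
(202.972 − 204.974)·x = 204.3830 − 204.974
x = -0.5910 / -2.002 = 0.29520 → 29.520% Tl-203, 70.480% Tl-205.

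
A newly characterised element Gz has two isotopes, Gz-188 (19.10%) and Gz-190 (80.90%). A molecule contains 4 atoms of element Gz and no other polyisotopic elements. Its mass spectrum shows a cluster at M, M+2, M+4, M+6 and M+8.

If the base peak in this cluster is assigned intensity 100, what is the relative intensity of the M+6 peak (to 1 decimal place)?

Binomial terms of (0.1910 + 0.8090)^4: M 0.0013, M+2 0.0225, M+4 0.1433, M+6 0.4045, M+8 0.4283 → M+8 is the base peak.
P(M+8) = C(4,4) × 0.1910^0 × 0.8090^4 = 1 × 1.0000 × 0.42834538 = 0.428345 (base)
P(M+6) = C(4,3) × 0.1910^1 × 0.8090^3 = 4 × 0.1910 × 0.52947513 = 0.404519
Relative intensity = 0.404519 / 0.428345 × 100 = 94.4

94.4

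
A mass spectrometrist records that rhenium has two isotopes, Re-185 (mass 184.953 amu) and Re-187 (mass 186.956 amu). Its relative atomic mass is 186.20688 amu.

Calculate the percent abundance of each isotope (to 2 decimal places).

Re-185: 37.40%, Re-187: 62.60%

With x = fraction of Re-185 (so Re-187 is 1 − x):
184.953·x + 186.956·(1 − x) = 186.20688
(184.953 − 186.956)·x = 186.20688 − 186.956
x = -0.74912 / -2.003 = 0.37400 → 37.40% Re-185, 62.60% Re-187.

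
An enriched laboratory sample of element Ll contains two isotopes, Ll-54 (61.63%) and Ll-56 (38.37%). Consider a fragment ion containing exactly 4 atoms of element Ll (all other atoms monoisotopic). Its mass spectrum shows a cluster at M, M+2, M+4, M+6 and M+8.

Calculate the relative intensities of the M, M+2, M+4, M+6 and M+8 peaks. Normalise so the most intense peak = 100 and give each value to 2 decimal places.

The 4 Ll atoms are independent, so intensities follow the terms of (0.6163 + 0.3837)^4.
P(M) = 0.6163^4 = 0.144268
P(M+2) = 4 × 0.6163^3 × 0.3837^1 = 0.359276
P(M+4) = 6 × 0.6163^2 × 0.3837^2 = 0.335521
P(M+6) = 4 × 0.6163^1 × 0.3837^3 = 0.139260
P(M+8) = 0.3837^4 = 0.021675
The M+2 peak is largest (0.359276); scaling to 100 gives 40.16 : 100.00 : 93.39 : 38.76 : 6.03.

40.16 : 100.00 : 93.39 : 38.76 : 6.03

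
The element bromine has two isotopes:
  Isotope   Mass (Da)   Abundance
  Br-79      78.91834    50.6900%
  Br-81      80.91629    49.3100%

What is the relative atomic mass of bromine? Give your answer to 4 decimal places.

79.9035 Da

The abundance-weighted mean is 0.506900 × 78.91834 + 0.493100 × 80.91629
= 40.003707 + 39.899823 = 79.903530 Da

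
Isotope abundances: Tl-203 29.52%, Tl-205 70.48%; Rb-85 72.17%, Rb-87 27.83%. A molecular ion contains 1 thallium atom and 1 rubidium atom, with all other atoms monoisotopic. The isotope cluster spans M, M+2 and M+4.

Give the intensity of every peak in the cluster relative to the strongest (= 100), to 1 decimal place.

Thallium pattern (n=1): 0.2952 : 0.7048
Rubidium pattern (n=1): 0.7217 : 0.2783
Convolve the two distributions (both contribute in 2-u steps):
  M: 0.2952×0.7217 = 0.213046
  M+2: 0.2952×0.2783 + 0.7048×0.7217 = 0.590808
  M+4: 0.7048×0.2783 = 0.196146
Scale to base peak (0.590808) = 100: 36.1 : 100.0 : 33.2

36.1 : 100.0 : 33.2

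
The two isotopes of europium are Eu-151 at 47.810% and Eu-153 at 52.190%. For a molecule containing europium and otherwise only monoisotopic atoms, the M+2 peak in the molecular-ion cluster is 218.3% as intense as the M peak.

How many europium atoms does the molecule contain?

2

With n Eu atoms, P(M+2)/P(M) = C(n,1)·p^(n−1)q / p^n = n·q/p = n · 0.52190/0.47810.
n = 2.183 × 0.47810/0.52190 = 2.00 ≈ 2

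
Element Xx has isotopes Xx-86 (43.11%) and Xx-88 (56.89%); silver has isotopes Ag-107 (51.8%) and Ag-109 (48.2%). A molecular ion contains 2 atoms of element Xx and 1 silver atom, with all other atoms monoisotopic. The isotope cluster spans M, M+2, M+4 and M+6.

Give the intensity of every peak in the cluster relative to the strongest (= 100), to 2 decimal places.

Element Xx pattern (n=2): 0.18584721 : 0.49050558 : 0.32364721
Silver pattern (n=1): 0.5180 : 0.4820
Convolve the two distributions (both contribute in 2-u steps):
  M: 0.18584721×0.5180 = 0.096269
  M+2: 0.18584721×0.4820 + 0.49050558×0.5180 = 0.343660
  M+4: 0.49050558×0.4820 + 0.32364721×0.5180 = 0.404073
  M+6: 0.32364721×0.4820 = 0.155998
Scale to base peak (0.404073) = 100: 23.82 : 85.05 : 100.00 : 38.61

23.82 : 85.05 : 100.00 : 38.61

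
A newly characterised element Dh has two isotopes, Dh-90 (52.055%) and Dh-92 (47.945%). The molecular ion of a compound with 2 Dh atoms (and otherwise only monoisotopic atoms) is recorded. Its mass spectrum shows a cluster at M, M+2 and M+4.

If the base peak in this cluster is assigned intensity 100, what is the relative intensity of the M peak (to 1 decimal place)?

54.3

Binomial terms of (0.52055 + 0.47945)^2: M 0.2710, M+2 0.4992, M+4 0.2299 → M+2 is the base peak.
P(M+2) = C(2,1) × 0.52055^1 × 0.47945^1 = 2 × 0.52055 × 0.47945 = 0.499155 (base)
P(M) = C(2,0) × 0.52055^2 × 0.47945^0 = 1 × 0.2709723 × 1.0000 = 0.270972
Relative intensity = 0.270972 / 0.499155 × 100 = 54.3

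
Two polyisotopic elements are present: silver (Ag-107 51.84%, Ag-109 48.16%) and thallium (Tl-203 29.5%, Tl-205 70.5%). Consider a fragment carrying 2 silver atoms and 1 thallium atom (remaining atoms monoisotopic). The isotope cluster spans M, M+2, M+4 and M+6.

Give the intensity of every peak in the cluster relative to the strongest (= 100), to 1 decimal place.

18.9 : 80.1 : 100.0 : 38.9

Silver pattern (n=2): 0.26873856 : 0.49932288 : 0.23193856
Thallium pattern (n=1): 0.2950 : 0.7050
Convolve the two distributions (both contribute in 2-u steps):
  M: 0.26873856×0.2950 = 0.079278
  M+2: 0.26873856×0.7050 + 0.49932288×0.2950 = 0.336761
  M+4: 0.49932288×0.7050 + 0.23193856×0.2950 = 0.420445
  M+6: 0.23193856×0.7050 = 0.163517
Scale to base peak (0.420445) = 100: 18.9 : 80.1 : 100.0 : 38.9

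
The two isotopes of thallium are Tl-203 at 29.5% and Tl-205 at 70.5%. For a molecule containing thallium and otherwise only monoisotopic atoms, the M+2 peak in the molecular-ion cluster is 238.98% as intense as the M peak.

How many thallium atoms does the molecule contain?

1

The M+2/M ratio from n Tl atoms is n · q/p = n · 0.705/0.295.
n = 2.3898 × 0.295/0.705 = 1.00 ≈ 1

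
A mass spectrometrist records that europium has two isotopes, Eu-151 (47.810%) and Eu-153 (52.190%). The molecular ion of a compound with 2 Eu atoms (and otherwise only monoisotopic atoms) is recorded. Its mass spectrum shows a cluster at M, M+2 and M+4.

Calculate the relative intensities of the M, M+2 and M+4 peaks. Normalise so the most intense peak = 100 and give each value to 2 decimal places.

Each Eu atom is independently Eu-151 (p = 0.47810) or Eu-153 (q = 0.52190); the cluster is the binomial expansion (p + q)^2.
P(M) = 0.47810^2 = 0.228580
P(M+2) = 2 × 0.47810^1 × 0.52190^1 = 0.499041
P(M+4) = 0.52190^2 = 0.272380
The M+2 peak is largest (0.499041); scaling to 100 gives 45.80 : 100.00 : 54.58.

45.80 : 100.00 : 54.58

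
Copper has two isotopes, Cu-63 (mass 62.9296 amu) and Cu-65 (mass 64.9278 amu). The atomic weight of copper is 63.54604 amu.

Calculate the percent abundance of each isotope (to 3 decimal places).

With x = fraction of Cu-63 (so Cu-65 is 1 − x):
62.9296·x + 64.9278·(1 − x) = 63.54604
(62.9296 − 64.9278)·x = 63.54604 − 64.9278
x = -1.38176 / -1.9982 = 0.69150 → 69.150% Cu-63, 30.850% Cu-65.

Cu-63: 69.150%, Cu-65: 30.850%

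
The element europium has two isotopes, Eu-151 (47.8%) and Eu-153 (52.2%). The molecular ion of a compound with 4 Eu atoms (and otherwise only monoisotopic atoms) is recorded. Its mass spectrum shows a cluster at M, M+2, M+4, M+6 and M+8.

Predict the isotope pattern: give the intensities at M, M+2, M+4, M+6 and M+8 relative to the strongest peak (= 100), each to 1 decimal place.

The 4 Eu atoms are independent, so intensities follow the terms of (0.478 + 0.522)^4.
P(M) = 0.478^4 = 0.052205
P(M+2) = 4 × 0.478^3 × 0.522^1 = 0.228042
P(M+4) = 6 × 0.478^2 × 0.522^2 = 0.373549
P(M+6) = 4 × 0.478^1 × 0.522^3 = 0.271956
P(M+8) = 0.522^4 = 0.074248
The M+4 peak is largest (0.373549); scaling to 100 gives 14.0 : 61.0 : 100.0 : 72.8 : 19.9.

14.0 : 61.0 : 100.0 : 72.8 : 19.9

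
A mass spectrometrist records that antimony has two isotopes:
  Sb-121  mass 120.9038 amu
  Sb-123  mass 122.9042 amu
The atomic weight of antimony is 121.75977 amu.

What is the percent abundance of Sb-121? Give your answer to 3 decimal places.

Writing the weighted mean with unknown fraction x of Sb-121:
120.9038·x + 122.9042·(1 − x) = 121.75977
(120.9038 − 122.9042)·x = 121.75977 − 122.9042
x = -1.14443 / -2.0004 = 0.57210 → 57.210% Sb-121, 42.790% Sb-123.

57.210%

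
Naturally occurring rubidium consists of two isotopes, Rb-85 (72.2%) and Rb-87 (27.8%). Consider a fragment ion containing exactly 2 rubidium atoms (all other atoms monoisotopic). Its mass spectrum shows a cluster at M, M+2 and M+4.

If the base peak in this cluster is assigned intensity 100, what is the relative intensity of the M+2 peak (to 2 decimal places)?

Term probabilities: M 0.5213, M+2 0.4014, M+4 0.0773. Base peak = M.
P(M) = C(2,0) × 0.722^2 × 0.278^0 = 1 × 0.521284 × 1.0000 = 0.521284 (base)
P(M+2) = C(2,1) × 0.722^1 × 0.278^1 = 2 × 0.7220 × 0.2780 = 0.401432
Relative intensity = 0.401432 / 0.521284 × 100 = 77.01

77.01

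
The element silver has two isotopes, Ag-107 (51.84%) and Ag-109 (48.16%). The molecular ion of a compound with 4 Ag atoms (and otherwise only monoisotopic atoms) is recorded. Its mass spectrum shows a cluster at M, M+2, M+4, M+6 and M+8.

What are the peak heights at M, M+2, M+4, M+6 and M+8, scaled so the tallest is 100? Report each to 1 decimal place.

The 4 Ag atoms are independent, so intensities follow the terms of (0.5184 + 0.4816)^4.
P(M) = 0.5184^4 = 0.072220
P(M+2) = 4 × 0.5184^3 × 0.4816^1 = 0.268375
P(M+4) = 6 × 0.5184^2 × 0.4816^2 = 0.373985
P(M+6) = 4 × 0.5184^1 × 0.4816^3 = 0.231624
P(M+8) = 0.4816^4 = 0.053795
The M+4 peak is largest (0.373985); scaling to 100 gives 19.3 : 71.8 : 100.0 : 61.9 : 14.4.

19.3 : 71.8 : 100.0 : 61.9 : 14.4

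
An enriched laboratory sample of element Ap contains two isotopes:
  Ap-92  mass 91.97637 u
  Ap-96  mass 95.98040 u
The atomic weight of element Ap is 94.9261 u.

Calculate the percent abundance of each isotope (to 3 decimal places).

Ap-92: 26.331%, Ap-96: 73.669%

With x = fraction of Ap-92 (so Ap-96 is 1 − x):
91.97637·x + 95.98040·(1 − x) = 94.9261
(91.97637 − 95.98040)·x = 94.9261 − 95.98040
x = -1.05430 / -4.00403 = 0.26331 → 26.331% Ap-92, 73.669% Ap-96.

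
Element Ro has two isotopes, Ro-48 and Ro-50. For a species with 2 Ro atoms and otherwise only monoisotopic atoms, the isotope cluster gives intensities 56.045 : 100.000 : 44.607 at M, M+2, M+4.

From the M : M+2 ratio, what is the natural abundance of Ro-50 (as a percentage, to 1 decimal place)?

47.1%

Let p = fractional abundance of Ro-48. I(M+2)/I(M) = [C(2,1)·p^1·(1−p)] / p^2 = 2·(1−p)/p = 100.000/56.045 = 1.7843
(1−p)/p = 1.7843/2 = 0.8921  ⇒  p = 1/(1 + 0.8921) = 0.5285
Ro-48: 52.9%, Ro-50: 47.1%.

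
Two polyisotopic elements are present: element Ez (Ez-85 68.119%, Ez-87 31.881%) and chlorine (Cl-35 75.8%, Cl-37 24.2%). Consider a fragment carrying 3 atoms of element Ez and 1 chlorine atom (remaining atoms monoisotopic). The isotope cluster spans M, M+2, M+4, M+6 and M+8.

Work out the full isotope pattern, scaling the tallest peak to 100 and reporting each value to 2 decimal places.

Element Ez pattern (n=3): 0.31608566 : 0.44380247 : 0.20770808 : 0.03240379
Chlorine pattern (n=1): 0.7580 : 0.2420
Convolve the two distributions (both contribute in 2-u steps):
  M: 0.31608566×0.7580 = 0.239593
  M+2: 0.31608566×0.2420 + 0.44380247×0.7580 = 0.412895
  M+4: 0.44380247×0.2420 + 0.20770808×0.7580 = 0.264843
  M+6: 0.20770808×0.2420 + 0.03240379×0.7580 = 0.074827
  M+8: 0.03240379×0.2420 = 0.007842
Scale to base peak (0.412895) = 100: 58.03 : 100.00 : 64.14 : 18.12 : 1.90

58.03 : 100.00 : 64.14 : 18.12 : 1.90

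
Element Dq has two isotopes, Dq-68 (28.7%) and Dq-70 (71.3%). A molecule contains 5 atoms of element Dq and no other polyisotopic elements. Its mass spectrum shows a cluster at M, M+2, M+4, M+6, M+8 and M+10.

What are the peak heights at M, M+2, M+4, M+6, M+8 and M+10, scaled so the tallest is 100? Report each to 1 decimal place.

Expanding (0.287 + 0.713)^5:
P(M) = 0.287^5 = 0.001947
P(M+2) = 5 × 0.287^4 × 0.713^1 = 0.024187
P(M+4) = 10 × 0.287^3 × 0.713^2 = 0.120178
P(M+6) = 10 × 0.287^2 × 0.713^3 = 0.298561
P(M+8) = 5 × 0.287^1 × 0.713^4 = 0.370860
P(M+10) = 0.713^5 = 0.184267
The M+8 peak is largest (0.370860); scaling to 100 gives 0.5 : 6.5 : 32.4 : 80.5 : 100.0 : 49.7.

0.5 : 6.5 : 32.4 : 80.5 : 100.0 : 49.7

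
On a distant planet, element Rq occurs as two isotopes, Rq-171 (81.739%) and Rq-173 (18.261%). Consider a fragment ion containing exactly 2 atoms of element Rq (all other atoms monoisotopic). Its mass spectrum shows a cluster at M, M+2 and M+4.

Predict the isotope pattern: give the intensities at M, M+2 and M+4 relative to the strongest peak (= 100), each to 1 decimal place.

The 2 Rq atoms are independent, so intensities follow the terms of (0.81739 + 0.18261)^2.
P(M) = 0.81739^2 = 0.668126
P(M+2) = 2 × 0.81739^1 × 0.18261^1 = 0.298527
P(M+4) = 0.18261^2 = 0.033346
The M peak is largest (0.668126); scaling to 100 gives 100.0 : 44.7 : 5.0.

100.0 : 44.7 : 5.0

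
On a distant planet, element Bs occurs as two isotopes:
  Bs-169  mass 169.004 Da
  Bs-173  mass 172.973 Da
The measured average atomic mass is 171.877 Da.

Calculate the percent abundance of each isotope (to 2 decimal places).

Writing the weighted mean with unknown fraction x of Bs-169:
169.004·x + 172.973·(1 − x) = 171.877
(169.004 − 172.973)·x = 171.877 − 172.973
x = -1.096 / -3.969 = 0.27614 → 27.61% Bs-169, 72.39% Bs-173.

Bs-169: 27.61%, Bs-173: 72.39%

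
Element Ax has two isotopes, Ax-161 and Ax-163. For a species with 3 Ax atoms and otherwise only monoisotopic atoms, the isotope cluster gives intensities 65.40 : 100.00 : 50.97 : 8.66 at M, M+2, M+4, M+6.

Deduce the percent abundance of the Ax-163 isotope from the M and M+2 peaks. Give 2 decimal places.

Let p = fractional abundance of Ax-161. I(M+2)/I(M) = [C(3,1)·p^2·(1−p)] / p^3 = 3·(1−p)/p = 100.00/65.40 = 1.5291
(1−p)/p = 1.5291/3 = 0.5097  ⇒  p = 1/(1 + 0.5097) = 0.6624
Ax-161: 66.24%, Ax-163: 33.76%.

33.76%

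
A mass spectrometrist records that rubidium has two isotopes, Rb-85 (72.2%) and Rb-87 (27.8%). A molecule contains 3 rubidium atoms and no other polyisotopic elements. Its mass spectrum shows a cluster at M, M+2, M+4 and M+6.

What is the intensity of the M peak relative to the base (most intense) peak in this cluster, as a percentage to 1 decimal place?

Term probabilities: M 0.3764, M+2 0.4348, M+4 0.1674, M+6 0.0215. Base peak = M+2.
P(M+2) = C(3,1) × 0.722^2 × 0.278^1 = 3 × 0.521284 × 0.2780 = 0.434751 (base)
P(M) = C(3,0) × 0.722^3 × 0.278^0 = 1 × 0.37636705 × 1.0000 = 0.376367
Relative intensity = 0.376367 / 0.434751 × 100 = 86.6

86.6%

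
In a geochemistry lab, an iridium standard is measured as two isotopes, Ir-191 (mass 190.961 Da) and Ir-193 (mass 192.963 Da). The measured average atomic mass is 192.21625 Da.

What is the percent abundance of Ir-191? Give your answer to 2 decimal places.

37.30%

With x = fraction of Ir-191 (so Ir-193 is 1 − x):
190.961·x + 192.963·(1 − x) = 192.21625
(190.961 − 192.963)·x = 192.21625 − 192.963
x = -0.74675 / -2.002 = 0.37300 → 37.30% Ir-191, 62.70% Ir-193.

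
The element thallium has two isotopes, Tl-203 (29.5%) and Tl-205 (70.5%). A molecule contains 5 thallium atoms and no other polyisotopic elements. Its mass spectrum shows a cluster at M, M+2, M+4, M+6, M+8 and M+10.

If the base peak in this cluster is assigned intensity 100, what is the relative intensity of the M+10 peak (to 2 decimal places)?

Binomial terms of (0.295 + 0.705)^5: M 0.0022, M+2 0.0267, M+4 0.1276, M+6 0.3049, M+8 0.3644, M+10 0.1742 → M+8 is the base peak.
P(M+8) = C(5,4) × 0.295^1 × 0.705^4 = 5 × 0.2950 × 0.24703385 = 0.364375 (base)
P(M+10) = C(5,5) × 0.295^0 × 0.705^5 = 1 × 1.0000 × 0.17415886 = 0.174159
Relative intensity = 0.174159 / 0.364375 × 100 = 47.80

47.80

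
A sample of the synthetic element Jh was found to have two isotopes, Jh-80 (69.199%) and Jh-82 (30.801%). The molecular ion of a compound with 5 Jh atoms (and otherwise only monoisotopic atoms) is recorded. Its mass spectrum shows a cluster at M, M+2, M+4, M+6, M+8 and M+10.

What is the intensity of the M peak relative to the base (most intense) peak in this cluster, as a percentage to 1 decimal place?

44.9%

Term probabilities: M 0.1587, M+2 0.3531, M+4 0.3144, M+6 0.1399, M+8 0.0311, M+10 0.0028. Base peak = M+2.
P(M+2) = C(5,1) × 0.69199^4 × 0.30801^1 = 5 × 0.22929748 × 0.30801 = 0.353130 (base)
P(M) = C(5,0) × 0.69199^5 × 0.30801^0 = 1 × 0.15867156 × 1.0000 = 0.158672
Relative intensity = 0.158672 / 0.353130 × 100 = 44.9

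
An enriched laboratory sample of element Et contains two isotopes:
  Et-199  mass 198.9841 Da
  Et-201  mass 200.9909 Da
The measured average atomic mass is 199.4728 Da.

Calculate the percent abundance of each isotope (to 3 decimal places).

Et-199: 75.648%, Et-201: 24.352%

With x = fraction of Et-199 (so Et-201 is 1 − x):
198.9841·x + 200.9909·(1 − x) = 199.4728
(198.9841 − 200.9909)·x = 199.4728 − 200.9909
x = -1.5181 / -2.0068 = 0.75648 → 75.648% Et-199, 24.352% Et-201.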